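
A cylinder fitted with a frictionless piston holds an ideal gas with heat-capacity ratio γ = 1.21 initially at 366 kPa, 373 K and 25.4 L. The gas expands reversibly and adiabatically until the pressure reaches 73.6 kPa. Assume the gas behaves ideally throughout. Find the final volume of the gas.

95.6 L

Adiabatic: T₂/T₁ = (P₂/P₁)^((γ−1)/γ) ⇒ T₂ = 373×(0.201)^0.174 = 282 K; V₂ = 95.6 L.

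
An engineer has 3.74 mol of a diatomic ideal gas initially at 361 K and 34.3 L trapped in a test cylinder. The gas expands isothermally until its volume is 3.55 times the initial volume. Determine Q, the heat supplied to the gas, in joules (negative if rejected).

P₁ = nRT₁/V₁ = 3.74×8.314×361/34.3 = 327 kPa.
Isothermal: T stays 361 K; PV = const ⇒ V₂ = 122 L, P₂ = 92.2 kPa.
ΔU = 0 (ideal gas, T constant).
W = nRT ln(V₂/V₁) = 3.74×8.314×361×ln(3.55) = 14200 J.
Q = ΔU + W = 14200 J.

14200 J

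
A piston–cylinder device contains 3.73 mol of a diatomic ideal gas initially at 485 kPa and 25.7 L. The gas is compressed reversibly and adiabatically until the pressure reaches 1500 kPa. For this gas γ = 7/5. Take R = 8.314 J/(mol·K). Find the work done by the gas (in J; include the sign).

T₁ = P₁V₁/(nR) = 485×25.7/(3.73×8.314) = 402 K.
Adiabatic: T₂/T₁ = (P₂/P₁)^((γ−1)/γ) ⇒ T₂ = 402×(3.09)^0.286 = 555 K; V₂ = 11.5 L.
ΔU = nCvΔT = 3.73×20.8×(555−402) = 11900 J.
Q = 0 for an adiabatic process, so W = −ΔU = -11900 J.

-11900 J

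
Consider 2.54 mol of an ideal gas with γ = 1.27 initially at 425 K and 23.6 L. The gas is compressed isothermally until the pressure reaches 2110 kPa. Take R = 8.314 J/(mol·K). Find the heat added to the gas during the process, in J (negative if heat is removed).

P₁ = nRT₁/V₁ = 2.54×8.314×425/23.6 = 380 kPa.
Isothermal: T stays 425 K; PV = const ⇒ V₂ = 4.25 L, P₂ = 2110 kPa.
ΔU = 0 (ideal gas, T constant).
W = nRT ln(V₂/V₁) = 2.54×8.314×425×ln(0.180) = -15400 J.
Q = ΔU + W = -15400 J.

-15400 J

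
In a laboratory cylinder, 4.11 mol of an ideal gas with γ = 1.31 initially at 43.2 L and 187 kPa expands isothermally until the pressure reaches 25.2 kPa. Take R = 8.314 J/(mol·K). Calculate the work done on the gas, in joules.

T₁ = P₁V₁/(nR) = 187×43.2/(4.11×8.314) = 236 K.
Isothermal: T stays 236 K; PV = const ⇒ V₂ = 321 L, P₂ = 25.2 kPa.
W = nRT ln(V₂/V₁) = 4.11×8.314×236×ln(7.42) = 16200 J.
Work done on the gas = −W_by = -16200 J.

-16200 J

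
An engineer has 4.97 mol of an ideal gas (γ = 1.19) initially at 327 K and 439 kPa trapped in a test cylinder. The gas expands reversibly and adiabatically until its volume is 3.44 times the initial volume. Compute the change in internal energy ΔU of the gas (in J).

-14900 J

V₁ = nRT₁/P₁ = 4.97×8.314×327/439 = 30.8 L.
Adiabatic: TV^(γ−1) = const ⇒ T₂ = 327×(0.291)^0.190 = 259 K; PV^γ = const ⇒ P₂ = 101 kPa.
For an ideal gas ΔU = nCvΔT with Cv = R/(γ−1) = 43.8 J/(mol·K).
ΔU = 4.97×43.8×(259−327) = -14900 J.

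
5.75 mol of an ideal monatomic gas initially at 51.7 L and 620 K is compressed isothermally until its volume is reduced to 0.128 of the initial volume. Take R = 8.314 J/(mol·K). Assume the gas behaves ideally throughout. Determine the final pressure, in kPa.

4480 kPa

P₁ = nRT₁/V₁ = 5.75×8.314×620/51.7 = 573 kPa.
Isothermal: T stays 620 K; PV = const ⇒ V₂ = 6.62 L, P₂ = 4480 kPa.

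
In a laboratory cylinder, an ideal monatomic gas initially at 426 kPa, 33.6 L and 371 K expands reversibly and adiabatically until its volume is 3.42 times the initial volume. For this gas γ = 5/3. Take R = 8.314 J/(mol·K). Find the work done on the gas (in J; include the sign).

-12000 J

n = P₁V₁/(RT₁) = 426×33.6/(8.314×371) = 4.64 mol.
Adiabatic: TV^(γ−1) = const ⇒ T₂ = 371×(0.292)^0.667 = 163 K; PV^γ = const ⇒ P₂ = 54.9 kPa.
ΔU = nCvΔT = 4.64×12.5×(163−371) = -12000 J.
Q = 0 for an adiabatic process, so W = −ΔU = 12000 J.
Work done on the gas = −W_by = -12000 J.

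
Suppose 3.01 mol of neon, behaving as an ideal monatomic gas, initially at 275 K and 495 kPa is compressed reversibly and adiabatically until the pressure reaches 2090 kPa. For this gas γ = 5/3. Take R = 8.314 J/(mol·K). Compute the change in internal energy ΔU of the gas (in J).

8040 J

V₁ = nRT₁/P₁ = 3.01×8.314×275/495 = 13.9 L.
Adiabatic: T₂/T₁ = (P₂/P₁)^((γ−1)/γ) ⇒ T₂ = 275×(4.22)^0.400 = 489 K; V₂ = 5.86 L.
For an ideal gas ΔU = nCvΔT with Cv = (3/2)R = 12.5 J/(mol·K).
ΔU = 3.01×12.5×(489−275) = 8040 J.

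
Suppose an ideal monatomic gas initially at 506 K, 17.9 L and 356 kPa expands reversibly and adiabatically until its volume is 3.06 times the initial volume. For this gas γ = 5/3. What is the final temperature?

240 K

Adiabatic: TV^(γ−1) = const ⇒ T₂ = 506×(0.327)^0.667 = 240 K; PV^γ = const ⇒ P₂ = 55.2 kPa.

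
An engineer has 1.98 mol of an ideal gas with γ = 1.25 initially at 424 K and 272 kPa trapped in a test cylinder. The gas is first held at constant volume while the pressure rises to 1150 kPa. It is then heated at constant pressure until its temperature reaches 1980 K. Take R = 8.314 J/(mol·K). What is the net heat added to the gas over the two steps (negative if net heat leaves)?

V₁ = nRT₁/P₁ = 1.98×8.314×424/272 = 25.7 L.
Step 1 — Isochoric: V stays 25.7 L; P/T = const ⇒ T₂ = 1790 K, P₂ = 1150 kPa.
W = 0 (no volume change).
ΔU = nCvΔT = 1.98×33.3×(1790−424) = 90100 J.
Q = ΔU = 90100 J.
State after step 1: P = 1150 kPa, V = 25.7 L, T = 1790 K.
Step 2 — Isobaric: P stays 1150 kPa; V/T = const ⇒ T₂ = 1980 K, V₂ = 28.3 L.
W = PΔV = 1150×(28.3−25.7) kPa·L = 3080 J.
ΔU = nCvΔT = 1.98×33.3×(1980−1790) = 12300 J.
Q = ΔU + W = nCpΔT = 15400 J.
Net over both steps: W = 3080 J, Q = 106000 J, ΔU = 102000 J.

106000 J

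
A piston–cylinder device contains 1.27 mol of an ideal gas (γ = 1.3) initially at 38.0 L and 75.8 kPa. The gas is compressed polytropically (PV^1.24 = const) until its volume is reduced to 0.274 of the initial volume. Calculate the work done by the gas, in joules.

-4370 J

T₁ = P₁V₁/(nR) = 75.8×38.0/(1.27×8.314) = 273 K.
Polytropic n=1.24: T₂ = T₁(V₁/V₂)^(n−1) = 273×(3.65)^0.24 = 372 K; P₂ = P₁(V₁/V₂)^n = 377 kPa.
W = (P₁V₁−P₂V₂)/(n−1) = (75.8×38.0−377×10.4)/0.24 = -4370 J.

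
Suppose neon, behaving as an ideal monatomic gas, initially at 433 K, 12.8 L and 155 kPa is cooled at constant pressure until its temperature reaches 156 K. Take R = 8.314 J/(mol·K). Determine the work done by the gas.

n = P₁V₁/(RT₁) = 155×12.8/(8.314×433) = 0.551 mol.
Isobaric: P stays 155 kPa; V/T = const ⇒ T₂ = 156 K, V₂ = 4.61 L.
W = PΔV = 155×(4.61−12.8) kPa·L = -1270 J.

-1270 J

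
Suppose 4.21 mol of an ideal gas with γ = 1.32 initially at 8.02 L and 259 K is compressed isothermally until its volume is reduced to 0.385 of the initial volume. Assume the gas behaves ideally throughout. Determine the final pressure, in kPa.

P₁ = nRT₁/V₁ = 4.21×8.314×259/8.02 = 1130 kPa.
Isothermal: T stays 259 K; PV = const ⇒ V₂ = 3.09 L, P₂ = 2940 kPa.

2940 kPa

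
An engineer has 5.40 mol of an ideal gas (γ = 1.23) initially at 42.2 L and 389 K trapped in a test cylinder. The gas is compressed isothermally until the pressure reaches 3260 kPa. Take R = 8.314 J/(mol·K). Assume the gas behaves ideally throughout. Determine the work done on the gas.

P₁ = nRT₁/V₁ = 5.40×8.314×389/42.2 = 414 kPa.
Isothermal: T stays 389 K; PV = const ⇒ V₂ = 5.36 L, P₂ = 3260 kPa.
W = nRT ln(V₂/V₁) = 5.40×8.314×389×ln(0.127) = -36000 J.
Work done on the gas = −W_by = 36000 J.

36000 J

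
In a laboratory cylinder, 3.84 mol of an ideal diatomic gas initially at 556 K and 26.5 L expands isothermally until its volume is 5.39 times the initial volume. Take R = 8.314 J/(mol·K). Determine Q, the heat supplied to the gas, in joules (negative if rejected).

P₁ = nRT₁/V₁ = 3.84×8.314×556/26.5 = 670 kPa.
Isothermal: T stays 556 K; PV = const ⇒ V₂ = 143 L, P₂ = 124 kPa.
ΔU = 0 (ideal gas, T constant).
W = nRT ln(V₂/V₁) = 3.84×8.314×556×ln(5.39) = 29900 J.
Q = ΔU + W = 29900 J.

29900 J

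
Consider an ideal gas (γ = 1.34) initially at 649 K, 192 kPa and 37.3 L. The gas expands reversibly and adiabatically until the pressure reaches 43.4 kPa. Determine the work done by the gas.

6620 J

n = P₁V₁/(RT₁) = 192×37.3/(8.314×649) = 1.33 mol.
Adiabatic: T₂/T₁ = (P₂/P₁)^((γ−1)/γ) ⇒ T₂ = 649×(0.226)^0.254 = 445 K; V₂ = 113 L.
ΔU = nCvΔT = 1.33×24.5×(445−649) = -6620 J.
Q = 0 for an adiabatic process, so W = −ΔU = 6620 J.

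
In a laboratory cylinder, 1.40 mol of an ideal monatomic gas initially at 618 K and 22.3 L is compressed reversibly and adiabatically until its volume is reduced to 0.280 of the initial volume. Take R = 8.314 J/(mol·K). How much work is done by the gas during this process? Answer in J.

P₁ = nRT₁/V₁ = 1.40×8.314×618/22.3 = 323 kPa.
Adiabatic: TV^(γ−1) = const ⇒ T₂ = 618×(3.57)^0.667 = 1440 K; PV^γ = const ⇒ P₂ = 2690 kPa.
ΔU = nCvΔT = 1.40×12.5×(1440−618) = 14400 J.
Q = 0 for an adiabatic process, so W = −ΔU = -14400 J.

-14400 J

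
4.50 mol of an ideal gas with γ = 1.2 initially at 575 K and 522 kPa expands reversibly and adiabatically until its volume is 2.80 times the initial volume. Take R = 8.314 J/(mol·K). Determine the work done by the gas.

20000 J

V₁ = nRT₁/P₁ = 4.50×8.314×575/522 = 41.2 L.
Adiabatic: TV^(γ−1) = const ⇒ T₂ = 575×(0.357)^0.200 = 468 K; PV^γ = const ⇒ P₂ = 152 kPa.
ΔU = nCvΔT = 4.50×41.6×(468−575) = -20000 J.
Q = 0 for an adiabatic process, so W = −ΔU = 20000 J.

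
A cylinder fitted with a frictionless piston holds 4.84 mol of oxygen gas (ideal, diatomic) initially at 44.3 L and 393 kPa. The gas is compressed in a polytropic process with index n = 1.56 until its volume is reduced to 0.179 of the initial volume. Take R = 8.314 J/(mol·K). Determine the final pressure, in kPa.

5750 kPa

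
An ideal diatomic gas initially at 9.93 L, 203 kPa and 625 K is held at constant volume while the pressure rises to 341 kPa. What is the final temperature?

Isochoric: V stays 9.93 L; P/T = const ⇒ T₂ = 1050 K, P₂ = 341 kPa.

1050 K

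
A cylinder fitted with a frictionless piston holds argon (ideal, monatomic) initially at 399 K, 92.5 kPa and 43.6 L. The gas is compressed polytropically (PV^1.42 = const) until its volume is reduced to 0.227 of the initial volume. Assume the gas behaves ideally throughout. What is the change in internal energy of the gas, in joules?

5230 J

n = P₁V₁/(RT₁) = 92.5×43.6/(8.314×399) = 1.22 mol.
Polytropic n=1.42: T₂ = T₁(V₁/V₂)^(n−1) = 399×(4.41)^0.42 = 744 K; P₂ = P₁(V₁/V₂)^n = 760 kPa.
For an ideal gas ΔU = nCvΔT with Cv = (3/2)R = 12.5 J/(mol·K).
ΔU = 1.22×12.5×(744−399) = 5230 J.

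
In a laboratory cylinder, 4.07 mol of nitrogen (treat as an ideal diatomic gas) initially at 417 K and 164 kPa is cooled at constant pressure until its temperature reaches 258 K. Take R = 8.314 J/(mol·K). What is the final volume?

V₁ = nRT₁/P₁ = 4.07×8.314×417/164 = 86.0 L.
Isobaric: P stays 164 kPa; V/T = const ⇒ T₂ = 258 K, V₂ = 53.2 L.

53.2 L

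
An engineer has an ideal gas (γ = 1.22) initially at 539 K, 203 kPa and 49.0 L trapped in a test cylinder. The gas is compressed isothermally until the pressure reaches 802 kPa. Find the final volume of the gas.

12.4 L

Isothermal: T stays 539 K; PV = const ⇒ V₂ = 12.4 L, P₂ = 802 kPa.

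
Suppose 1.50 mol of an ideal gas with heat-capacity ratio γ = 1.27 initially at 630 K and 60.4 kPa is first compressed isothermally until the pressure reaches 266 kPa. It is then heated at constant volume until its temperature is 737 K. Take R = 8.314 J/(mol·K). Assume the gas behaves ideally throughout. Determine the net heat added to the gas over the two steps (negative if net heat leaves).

V₁ = nRT₁/P₁ = 1.50×8.314×630/60.4 = 130 L.
Step 1 — Isothermal: T stays 630 K; PV = const ⇒ V₂ = 29.5 L, P₂ = 266 kPa.
ΔU = 0 (ideal gas, T constant).
W = nRT ln(V₂/V₁) = 1.50×8.314×630×ln(0.227) = -11600 J.
Q = ΔU + W = -11600 J.
State after step 1: P = 266 kPa, V = 29.5 L, T = 630 K.
Step 2 — Isochoric: V stays 29.5 L; P/T = const ⇒ T₂ = 737 K, P₂ = 311 kPa.
W = 0 (no volume change).
ΔU = nCvΔT = 1.50×30.8×(737−630) = 4940 J.
Q = ΔU = 4940 J.
Net over both steps: W = -11600 J, Q = -6710 J, ΔU = 4940 J.

-6710 J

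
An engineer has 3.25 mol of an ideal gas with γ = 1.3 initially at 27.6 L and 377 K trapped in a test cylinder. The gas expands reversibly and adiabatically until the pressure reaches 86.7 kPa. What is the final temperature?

270 K

P₁ = nRT₁/V₁ = 3.25×8.314×377/27.6 = 369 kPa.
Adiabatic: T₂/T₁ = (P₂/P₁)^((γ−1)/γ) ⇒ T₂ = 377×(0.235)^0.231 = 270 K; V₂ = 84.1 L.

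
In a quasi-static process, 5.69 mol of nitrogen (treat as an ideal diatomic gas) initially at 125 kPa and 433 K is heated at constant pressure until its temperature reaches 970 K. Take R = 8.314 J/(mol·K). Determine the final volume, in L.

367 L

V₁ = nRT₁/P₁ = 5.69×8.314×433/125 = 164 L.
Isobaric: P stays 125 kPa; V/T = const ⇒ T₂ = 970 K, V₂ = 367 L.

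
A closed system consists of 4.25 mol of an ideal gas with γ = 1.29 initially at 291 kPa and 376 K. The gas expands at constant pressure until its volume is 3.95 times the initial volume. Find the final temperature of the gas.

1490 K

V₁ = nRT₁/P₁ = 4.25×8.314×376/291 = 45.7 L.
Isobaric: P stays 291 kPa; V/T = const ⇒ T₂ = 1490 K, V₂ = 180 L.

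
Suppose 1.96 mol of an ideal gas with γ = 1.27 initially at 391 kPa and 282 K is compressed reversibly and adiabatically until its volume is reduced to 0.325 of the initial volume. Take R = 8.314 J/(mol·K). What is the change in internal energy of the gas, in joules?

6030 J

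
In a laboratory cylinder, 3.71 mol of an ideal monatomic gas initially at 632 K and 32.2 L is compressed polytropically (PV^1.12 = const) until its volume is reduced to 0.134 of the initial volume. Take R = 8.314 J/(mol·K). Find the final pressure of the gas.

5750 kPa

P₁ = nRT₁/V₁ = 3.71×8.314×632/32.2 = 605 kPa.
Polytropic n=1.12: T₂ = T₁(V₁/V₂)^(n−1) = 632×(7.46)^0.12 = 804 K; P₂ = P₁(V₁/V₂)^n = 5750 kPa.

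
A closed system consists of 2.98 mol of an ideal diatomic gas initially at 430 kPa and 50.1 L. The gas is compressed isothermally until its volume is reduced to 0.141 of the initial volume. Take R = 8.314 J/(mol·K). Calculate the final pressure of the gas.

3050 kPa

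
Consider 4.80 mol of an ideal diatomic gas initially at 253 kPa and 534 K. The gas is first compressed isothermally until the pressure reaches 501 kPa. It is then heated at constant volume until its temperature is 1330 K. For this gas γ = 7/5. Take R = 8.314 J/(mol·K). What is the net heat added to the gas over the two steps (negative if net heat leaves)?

V₁ = nRT₁/P₁ = 4.80×8.314×534/253 = 84.2 L.
Step 1 — Isothermal: T stays 534 K; PV = const ⇒ V₂ = 42.5 L, P₂ = 501 kPa.
ΔU = 0 (ideal gas, T constant).
W = nRT ln(V₂/V₁) = 4.80×8.314×534×ln(0.505) = -14600 J.
Q = ΔU + W = -14600 J.
State after step 1: P = 501 kPa, V = 42.5 L, T = 534 K.
Step 2 — Isochoric: V stays 42.5 L; P/T = const ⇒ T₂ = 1330 K, P₂ = 1250 kPa.
W = 0 (no volume change).
ΔU = nCvΔT = 4.80×20.8×(1330−534) = 79400 J.
Q = ΔU = 79400 J.
Net over both steps: W = -14600 J, Q = 64900 J, ΔU = 79400 J.

64900 J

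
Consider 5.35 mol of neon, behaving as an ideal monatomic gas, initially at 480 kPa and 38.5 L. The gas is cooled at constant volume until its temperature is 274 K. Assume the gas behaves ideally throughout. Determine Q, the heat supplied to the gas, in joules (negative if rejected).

-9440 J

T₁ = P₁V₁/(nR) = 480×38.5/(5.35×8.314) = 415 K.
Isochoric: V stays 38.5 L; P/T = const ⇒ T₂ = 274 K, P₂ = 317 kPa.
W = 0 (no volume change).
ΔU = nCvΔT = 5.35×12.5×(274−415) = -9440 J.
Q = ΔU = -9440 J.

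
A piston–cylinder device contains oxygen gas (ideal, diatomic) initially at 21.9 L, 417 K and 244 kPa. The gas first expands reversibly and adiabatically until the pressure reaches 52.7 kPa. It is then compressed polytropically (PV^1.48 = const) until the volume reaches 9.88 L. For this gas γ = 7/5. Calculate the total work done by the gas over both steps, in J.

n = P₁V₁/(RT₁) = 244×21.9/(8.314×417) = 1.54 mol.
Step 1 — Adiabatic: T₂/T₁ = (P₂/P₁)^((γ−1)/γ) ⇒ T₂ = 417×(0.216)^0.286 = 269 K; V₂ = 65.4 L.
ΔU = nCvΔT = 1.54×20.8×(269−417) = -4740 J.
Q = 0 for an adiabatic process, so W = −ΔU = 4740 J.
State after step 1: P = 52.7 kPa, V = 65.4 L, T = 269 K.
Step 2 — Polytropic n=1.48: T₂ = T₁(V₁/V₂)^(n−1) = 269×(6.62)^0.48 = 667 K; P₂ = P₁(V₁/V₂)^n = 865 kPa.
W = (P₁V₁−P₂V₂)/(n−1) = (52.7×65.4−865×9.88)/0.48 = -10600 J.
ΔU = nCvΔT = 1.54×20.8×(667−269) = 12700 J.
Q = ΔU + W = 2120 J.
Net over both steps: W = -5880 J, Q = 2120 J, ΔU = 8010 J.

-5880 J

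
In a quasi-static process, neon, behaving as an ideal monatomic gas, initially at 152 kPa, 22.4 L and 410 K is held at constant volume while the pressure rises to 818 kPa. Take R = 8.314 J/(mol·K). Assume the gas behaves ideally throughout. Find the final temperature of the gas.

Isochoric: V stays 22.4 L; P/T = const ⇒ T₂ = 2210 K, P₂ = 818 kPa.

2210 K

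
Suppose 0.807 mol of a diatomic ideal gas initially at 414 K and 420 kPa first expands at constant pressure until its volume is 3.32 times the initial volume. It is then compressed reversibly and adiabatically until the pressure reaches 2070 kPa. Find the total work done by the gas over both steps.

V₁ = nRT₁/P₁ = 0.807×8.314×414/420 = 6.61 L.
Step 1 — Isobaric: P stays 420 kPa; V/T = const ⇒ T₂ = 1370 K, V₂ = 22.0 L.
W = PΔV = 420×(22.0−6.61) kPa·L = 6440 J.
ΔU = nCvΔT = 0.807×20.8×(1370−414) = 16100 J.
Q = ΔU + W = nCpΔT = 22600 J.
State after step 1: P = 420 kPa, V = 22.0 L, T = 1370 K.
Step 2 — Adiabatic: T₂/T₁ = (P₂/P₁)^((γ−1)/γ) ⇒ T₂ = 1370×(4.93)^0.286 = 2170 K; V₂ = 7.03 L.
ΔU = nCvΔT = 0.807×20.8×(2170−1370) = 13300 J.
Q = 0 for an adiabatic process, so W = −ΔU = -13300 J.
Net over both steps: W = -6870 J, Q = 22600 J, ΔU = 29400 J.

-6870 J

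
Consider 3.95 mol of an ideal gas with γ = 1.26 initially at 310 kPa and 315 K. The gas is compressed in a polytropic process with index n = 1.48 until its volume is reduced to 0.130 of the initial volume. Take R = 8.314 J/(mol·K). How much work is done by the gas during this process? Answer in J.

-35800 J

V₁ = nRT₁/P₁ = 3.95×8.314×315/310 = 33.4 L.
Polytropic n=1.48: T₂ = T₁(V₁/V₂)^(n−1) = 315×(7.69)^0.48 = 839 K; P₂ = P₁(V₁/V₂)^n = 6350 kPa.
W = (P₁V₁−P₂V₂)/(n−1) = (310×33.4−6350×4.34)/0.48 = -35800 J.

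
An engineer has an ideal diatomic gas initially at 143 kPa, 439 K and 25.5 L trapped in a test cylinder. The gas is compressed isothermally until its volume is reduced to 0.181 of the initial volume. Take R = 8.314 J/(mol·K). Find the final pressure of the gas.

Isothermal: T stays 439 K; PV = const ⇒ V₂ = 4.62 L, P₂ = 790 kPa.

790 kPa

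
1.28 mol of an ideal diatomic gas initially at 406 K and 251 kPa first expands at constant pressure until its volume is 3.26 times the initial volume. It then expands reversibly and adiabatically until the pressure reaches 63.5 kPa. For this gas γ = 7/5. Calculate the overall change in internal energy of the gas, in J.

13000 J

V₁ = nRT₁/P₁ = 1.28×8.314×406/251 = 17.2 L.
Step 1 — Isobaric: P stays 251 kPa; V/T = const ⇒ T₂ = 1320 K, V₂ = 56.1 L.
W = PΔV = 251×(56.1−17.2) kPa·L = 9760 J.
ΔU = nCvΔT = 1.28×20.8×(1320−406) = 24400 J.
Q = ΔU + W = nCpΔT = 34200 J.
State after step 1: P = 251 kPa, V = 56.1 L, T = 1320 K.
Step 2 — Adiabatic: T₂/T₁ = (P₂/P₁)^((γ−1)/γ) ⇒ T₂ = 1320×(0.253)^0.286 = 894 K; V₂ = 150 L.
ΔU = nCvΔT = 1.28×20.8×(894−1320) = -11400 J.
Q = 0 for an adiabatic process, so W = −ΔU = 11400 J.
Net over both steps: W = 21200 J, Q = 34200 J, ΔU = 13000 J.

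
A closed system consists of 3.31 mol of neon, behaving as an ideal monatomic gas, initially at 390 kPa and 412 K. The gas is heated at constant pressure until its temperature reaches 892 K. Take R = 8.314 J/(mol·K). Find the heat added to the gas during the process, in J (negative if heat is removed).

33000 J

V₁ = nRT₁/P₁ = 3.31×8.314×412/390 = 29.1 L.
Isobaric: P stays 390 kPa; V/T = const ⇒ T₂ = 892 K, V₂ = 62.9 L.
W = PΔV = 390×(62.9−29.1) kPa·L = 13200 J.
ΔU = nCvΔT = 3.31×12.5×(892−412) = 19800 J.
Q = ΔU + W = nCpΔT = 33000 J.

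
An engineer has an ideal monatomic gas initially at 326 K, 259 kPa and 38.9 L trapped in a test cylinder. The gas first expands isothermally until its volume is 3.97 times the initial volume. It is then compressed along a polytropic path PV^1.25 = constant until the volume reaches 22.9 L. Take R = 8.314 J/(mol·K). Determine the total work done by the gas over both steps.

-10800 J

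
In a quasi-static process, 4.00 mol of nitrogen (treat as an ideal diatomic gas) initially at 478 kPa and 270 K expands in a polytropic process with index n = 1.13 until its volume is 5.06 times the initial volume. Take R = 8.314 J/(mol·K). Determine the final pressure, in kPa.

V₁ = nRT₁/P₁ = 4.00×8.314×270/478 = 18.8 L.
Polytropic n=1.13: T₂ = T₁(V₁/V₂)^(n−1) = 270×(0.198)^0.13 = 219 K; P₂ = P₁(V₁/V₂)^n = 76.5 kPa.

76.5 kPa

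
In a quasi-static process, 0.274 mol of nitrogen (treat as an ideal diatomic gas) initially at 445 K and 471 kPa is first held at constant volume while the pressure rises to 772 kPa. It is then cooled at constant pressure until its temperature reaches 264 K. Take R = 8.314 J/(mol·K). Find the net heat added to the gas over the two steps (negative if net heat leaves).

-2090 J

V₁ = nRT₁/P₁ = 0.274×8.314×445/471 = 2.15 L.
Step 1 — Isochoric: V stays 2.15 L; P/T = const ⇒ T₂ = 729 K, P₂ = 772 kPa.
W = 0 (no volume change).
ΔU = nCvΔT = 0.274×20.8×(729−445) = 1620 J.
Q = ΔU = 1620 J.
State after step 1: P = 772 kPa, V = 2.15 L, T = 729 K.
Step 2 — Isobaric: P stays 772 kPa; V/T = const ⇒ T₂ = 264 K, V₂ = 0.779 L.
W = PΔV = 772×(0.779−2.15) kPa·L = -1060 J.
ΔU = nCvΔT = 0.274×20.8×(264−729) = -2650 J.
Q = ΔU + W = nCpΔT = -3710 J.
Net over both steps: W = -1060 J, Q = -2090 J, ΔU = -1030 J.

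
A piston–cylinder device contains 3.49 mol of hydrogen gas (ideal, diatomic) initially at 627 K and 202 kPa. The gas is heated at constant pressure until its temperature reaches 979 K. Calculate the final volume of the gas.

141 L

V₁ = nRT₁/P₁ = 3.49×8.314×627/202 = 90.1 L.
Isobaric: P stays 202 kPa; V/T = const ⇒ T₂ = 979 K, V₂ = 141 L.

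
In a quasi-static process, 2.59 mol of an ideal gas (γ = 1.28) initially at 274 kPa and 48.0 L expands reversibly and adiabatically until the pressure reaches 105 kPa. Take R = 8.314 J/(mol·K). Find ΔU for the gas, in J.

-8890 J

T₁ = P₁V₁/(nR) = 274×48.0/(2.59×8.314) = 611 K.
Adiabatic: T₂/T₁ = (P₂/P₁)^((γ−1)/γ) ⇒ T₂ = 611×(0.383)^0.219 = 495 K; V₂ = 102 L.
For an ideal gas ΔU = nCvΔT with Cv = R/(γ−1) = 29.7 J/(mol·K).
ΔU = 2.59×29.7×(495−611) = -8890 J.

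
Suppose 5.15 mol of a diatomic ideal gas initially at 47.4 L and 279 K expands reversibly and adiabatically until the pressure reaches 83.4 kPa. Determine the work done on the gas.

P₁ = nRT₁/V₁ = 5.15×8.314×279/47.4 = 252 kPa.
Adiabatic: T₂/T₁ = (P₂/P₁)^((γ−1)/γ) ⇒ T₂ = 279×(0.331)^0.286 = 203 K; V₂ = 104 L.
ΔU = nCvΔT = 5.15×20.8×(203−279) = -8090 J.
Q = 0 for an adiabatic process, so W = −ΔU = 8090 J.
Work done on the gas = −W_by = -8090 J.

-8090 J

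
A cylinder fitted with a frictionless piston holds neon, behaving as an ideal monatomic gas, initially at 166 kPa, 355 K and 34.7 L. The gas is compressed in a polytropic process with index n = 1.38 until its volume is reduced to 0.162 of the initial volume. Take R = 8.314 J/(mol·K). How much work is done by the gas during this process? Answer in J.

-15100 J

n = P₁V₁/(RT₁) = 166×34.7/(8.314×355) = 1.95 mol.
Polytropic n=1.38: T₂ = T₁(V₁/V₂)^(n−1) = 355×(6.17)^0.38 = 709 K; P₂ = P₁(V₁/V₂)^n = 2050 kPa.
W = (P₁V₁−P₂V₂)/(n−1) = (166×34.7−2050×5.62)/0.38 = -15100 J.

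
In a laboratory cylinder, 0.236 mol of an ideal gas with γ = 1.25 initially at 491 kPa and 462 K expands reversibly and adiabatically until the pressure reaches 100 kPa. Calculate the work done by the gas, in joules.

V₁ = nRT₁/P₁ = 0.236×8.314×462/491 = 1.85 L.
Adiabatic: T₂/T₁ = (P₂/P₁)^((γ−1)/γ) ⇒ T₂ = 462×(0.204)^0.200 = 336 K; V₂ = 6.59 L.
ΔU = nCvΔT = 0.236×33.3×(336−462) = -988 J.
Q = 0 for an adiabatic process, so W = −ΔU = 988 J.

988 J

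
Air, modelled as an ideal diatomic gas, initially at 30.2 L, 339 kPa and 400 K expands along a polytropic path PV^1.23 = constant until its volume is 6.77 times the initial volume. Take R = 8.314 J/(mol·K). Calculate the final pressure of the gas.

Polytropic n=1.23: T₂ = T₁(V₁/V₂)^(n−1) = 400×(0.148)^0.23 = 258 K; P₂ = P₁(V₁/V₂)^n = 32.3 kPa.

32.3 kPa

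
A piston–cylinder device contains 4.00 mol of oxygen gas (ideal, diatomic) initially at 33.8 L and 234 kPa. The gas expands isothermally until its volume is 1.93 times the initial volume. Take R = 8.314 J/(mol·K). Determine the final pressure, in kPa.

121 kPa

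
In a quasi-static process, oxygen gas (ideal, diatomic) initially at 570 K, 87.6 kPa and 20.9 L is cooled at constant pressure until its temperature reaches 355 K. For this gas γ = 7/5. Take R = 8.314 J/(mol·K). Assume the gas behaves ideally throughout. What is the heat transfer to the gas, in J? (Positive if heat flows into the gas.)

n = P₁V₁/(RT₁) = 87.6×20.9/(8.314×570) = 0.386 mol.
Isobaric: P stays 87.6 kPa; V/T = const ⇒ T₂ = 355 K, V₂ = 13.0 L.
W = PΔV = 87.6×(13.0−20.9) kPa·L = -691 J.
ΔU = nCvΔT = 0.386×20.8×(355−570) = -1730 J.
Q = ΔU + W = nCpΔT = -2420 J.

-2420 J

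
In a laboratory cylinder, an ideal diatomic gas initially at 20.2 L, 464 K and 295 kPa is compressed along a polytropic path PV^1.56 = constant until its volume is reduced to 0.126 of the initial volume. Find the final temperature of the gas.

Polytropic n=1.56: T₂ = T₁(V₁/V₂)^(n−1) = 464×(7.94)^0.56 = 1480 K; P₂ = P₁(V₁/V₂)^n = 7470 kPa.

1480 K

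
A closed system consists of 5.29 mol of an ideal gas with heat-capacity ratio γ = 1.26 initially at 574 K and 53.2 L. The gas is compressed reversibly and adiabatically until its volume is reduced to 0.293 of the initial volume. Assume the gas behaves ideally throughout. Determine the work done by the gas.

-36500 J

P₁ = nRT₁/V₁ = 5.29×8.314×574/53.2 = 475 kPa.
Adiabatic: TV^(γ−1) = const ⇒ T₂ = 574×(3.41)^0.260 = 790 K; PV^γ = const ⇒ P₂ = 2230 kPa.
ΔU = nCvΔT = 5.29×32.0×(790−574) = 36500 J.
Q = 0 for an adiabatic process, so W = −ΔU = -36500 J.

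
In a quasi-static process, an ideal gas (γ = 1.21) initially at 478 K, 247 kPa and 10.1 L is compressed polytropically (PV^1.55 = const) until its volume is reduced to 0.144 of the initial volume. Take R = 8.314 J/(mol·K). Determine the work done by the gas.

-8630 J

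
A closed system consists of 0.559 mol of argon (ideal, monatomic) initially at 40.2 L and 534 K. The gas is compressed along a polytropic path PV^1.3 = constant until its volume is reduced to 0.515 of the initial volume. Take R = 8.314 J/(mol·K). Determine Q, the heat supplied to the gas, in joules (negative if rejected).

-1000 J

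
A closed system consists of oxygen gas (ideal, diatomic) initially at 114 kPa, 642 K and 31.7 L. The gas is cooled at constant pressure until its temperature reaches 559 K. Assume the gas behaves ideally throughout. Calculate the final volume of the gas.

Isobaric: P stays 114 kPa; V/T = const ⇒ T₂ = 559 K, V₂ = 27.6 L.

27.6 L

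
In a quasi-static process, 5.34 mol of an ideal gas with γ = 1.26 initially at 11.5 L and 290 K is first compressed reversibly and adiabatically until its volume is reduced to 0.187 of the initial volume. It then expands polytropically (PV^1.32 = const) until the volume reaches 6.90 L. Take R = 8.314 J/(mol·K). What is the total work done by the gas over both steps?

P₁ = nRT₁/V₁ = 5.34×8.314×290/11.5 = 1120 kPa.
Step 1 — Adiabatic: TV^(γ−1) = const ⇒ T₂ = 290×(5.35)^0.260 = 448 K; PV^γ = const ⇒ P₂ = 9260 kPa.
ΔU = nCvΔT = 5.34×32.0×(448−290) = 27100 J.
Q = 0 for an adiabatic process, so W = −ΔU = -27100 J.
State after step 1: P = 9260 kPa, V = 2.15 L, T = 448 K.
Step 2 — Polytropic n=1.32: T₂ = T₁(V₁/V₂)^(n−1) = 448×(0.312)^0.32 = 309 K; P₂ = P₁(V₁/V₂)^n = 1990 kPa.
W = (P₁V₁−P₂V₂)/(n−1) = (9260×2.15−1990×6.90)/0.32 = 19400 J.
ΔU = nCvΔT = 5.34×32.0×(309−448) = -23800 J.
Q = ΔU + W = -4470 J.
Net over both steps: W = -7680 J, Q = -4470 J, ΔU = 3210 J.

-7680 J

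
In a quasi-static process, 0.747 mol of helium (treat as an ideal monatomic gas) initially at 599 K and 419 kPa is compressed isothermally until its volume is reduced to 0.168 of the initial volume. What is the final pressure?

2490 kPa

V₁ = nRT₁/P₁ = 0.747×8.314×599/419 = 8.88 L.
Isothermal: T stays 599 K; PV = const ⇒ V₂ = 1.49 L, P₂ = 2490 kPa.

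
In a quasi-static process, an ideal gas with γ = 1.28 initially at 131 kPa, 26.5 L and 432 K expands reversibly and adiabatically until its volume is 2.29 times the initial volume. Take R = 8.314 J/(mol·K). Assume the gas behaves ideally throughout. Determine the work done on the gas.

n = P₁V₁/(RT₁) = 131×26.5/(8.314×432) = 0.967 mol.
Adiabatic: TV^(γ−1) = const ⇒ T₂ = 432×(0.437)^0.280 = 343 K; PV^γ = const ⇒ P₂ = 45.4 kPa.
ΔU = nCvΔT = 0.967×29.7×(343−432) = -2570 J.
Q = 0 for an adiabatic process, so W = −ΔU = 2570 J.
Work done on the gas = −W_by = -2570 J.

-2570 J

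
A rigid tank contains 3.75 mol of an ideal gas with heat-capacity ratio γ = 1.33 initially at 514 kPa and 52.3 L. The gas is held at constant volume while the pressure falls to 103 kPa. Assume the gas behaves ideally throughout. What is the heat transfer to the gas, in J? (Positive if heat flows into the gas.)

-65100 J

T₁ = P₁V₁/(nR) = 514×52.3/(3.75×8.314) = 862 K.
Isochoric: V stays 52.3 L; P/T = const ⇒ T₂ = 173 K, P₂ = 103 kPa.
W = 0 (no volume change).
ΔU = nCvΔT = 3.75×25.2×(173−862) = -65100 J.
Q = ΔU = -65100 J.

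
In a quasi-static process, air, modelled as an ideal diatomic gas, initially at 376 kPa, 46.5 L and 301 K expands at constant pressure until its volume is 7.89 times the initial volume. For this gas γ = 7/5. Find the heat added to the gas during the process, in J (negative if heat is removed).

422000 J

n = P₁V₁/(RT₁) = 376×46.5/(8.314×301) = 6.99 mol.
Isobaric: P stays 376 kPa; V/T = const ⇒ T₂ = 2370 K, V₂ = 367 L.
W = PΔV = 376×(367−46.5) kPa·L = 120000 J.
ΔU = nCvΔT = 6.99×20.8×(2370−301) = 301000 J.
Q = ΔU + W = nCpΔT = 422000 J.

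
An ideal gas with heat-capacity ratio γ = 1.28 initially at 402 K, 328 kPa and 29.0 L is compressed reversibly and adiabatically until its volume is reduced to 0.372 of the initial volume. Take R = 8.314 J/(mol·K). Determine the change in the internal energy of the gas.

10800 J

n = P₁V₁/(RT₁) = 328×29.0/(8.314×402) = 2.85 mol.
Adiabatic: TV^(γ−1) = const ⇒ T₂ = 402×(2.69)^0.280 = 530 K; PV^γ = const ⇒ P₂ = 1160 kPa.
For an ideal gas ΔU = nCvΔT with Cv = R/(γ−1) = 29.7 J/(mol·K).
ΔU = 2.85×29.7×(530−402) = 10800 J.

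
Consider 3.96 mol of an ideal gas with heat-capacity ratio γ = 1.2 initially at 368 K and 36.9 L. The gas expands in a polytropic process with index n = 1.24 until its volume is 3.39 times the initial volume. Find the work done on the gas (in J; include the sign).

P₁ = nRT₁/V₁ = 3.96×8.314×368/36.9 = 328 kPa.
Polytropic n=1.24: T₂ = T₁(V₁/V₂)^(n−1) = 368×(0.295)^0.24 = 275 K; P₂ = P₁(V₁/V₂)^n = 72.3 kPa.
W = (P₁V₁−P₂V₂)/(n−1) = (328×36.9−72.3×125)/0.24 = 12800 J.
Work done on the gas = −W_by = -12800 J.

-12800 J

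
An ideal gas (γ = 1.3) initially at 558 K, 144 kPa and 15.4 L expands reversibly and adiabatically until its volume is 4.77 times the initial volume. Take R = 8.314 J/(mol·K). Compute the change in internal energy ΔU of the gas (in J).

n = P₁V₁/(RT₁) = 144×15.4/(8.314×558) = 0.478 mol.
Adiabatic: TV^(γ−1) = const ⇒ T₂ = 558×(0.210)^0.300 = 349 K; PV^γ = const ⇒ P₂ = 18.9 kPa.
For an ideal gas ΔU = nCvΔT with Cv = R/(γ−1) = 27.7 J/(mol·K).
ΔU = 0.478×27.7×(349−558) = -2770 J.

-2770 J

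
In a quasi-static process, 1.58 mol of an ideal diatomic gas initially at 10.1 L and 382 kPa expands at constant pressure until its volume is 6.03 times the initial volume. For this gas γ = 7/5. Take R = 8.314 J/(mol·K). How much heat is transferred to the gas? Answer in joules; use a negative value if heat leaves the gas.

T₁ = P₁V₁/(nR) = 382×10.1/(1.58×8.314) = 294 K.
Isobaric: P stays 382 kPa; V/T = const ⇒ T₂ = 1770 K, V₂ = 60.9 L.
W = PΔV = 382×(60.9−10.1) kPa·L = 19400 J.
ΔU = nCvΔT = 1.58×20.8×(1770−294) = 48500 J.
Q = ΔU + W = nCpΔT = 67900 J.

67900 J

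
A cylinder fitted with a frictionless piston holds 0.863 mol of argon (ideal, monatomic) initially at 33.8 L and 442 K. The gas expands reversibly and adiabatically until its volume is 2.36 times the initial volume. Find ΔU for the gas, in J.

-2070 J

P₁ = nRT₁/V₁ = 0.863×8.314×442/33.8 = 93.8 kPa.
Adiabatic: TV^(γ−1) = const ⇒ T₂ = 442×(0.424)^0.667 = 249 K; PV^γ = const ⇒ P₂ = 22.4 kPa.
For an ideal gas ΔU = nCvΔT with Cv = (3/2)R = 12.5 J/(mol·K).
ΔU = 0.863×12.5×(249−442) = -2070 J.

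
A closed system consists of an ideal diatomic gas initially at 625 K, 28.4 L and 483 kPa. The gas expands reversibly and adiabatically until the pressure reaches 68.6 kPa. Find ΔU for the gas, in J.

-14700 J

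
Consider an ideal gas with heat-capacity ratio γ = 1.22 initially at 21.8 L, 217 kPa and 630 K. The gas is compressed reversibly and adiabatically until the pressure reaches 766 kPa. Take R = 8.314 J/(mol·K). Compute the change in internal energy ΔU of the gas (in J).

n = P₁V₁/(RT₁) = 217×21.8/(8.314×630) = 0.903 mol.
Adiabatic: T₂/T₁ = (P₂/P₁)^((γ−1)/γ) ⇒ T₂ = 630×(3.53)^0.180 = 791 K; V₂ = 7.75 L.
For an ideal gas ΔU = nCvΔT with Cv = R/(γ−1) = 37.8 J/(mol·K).
ΔU = 0.903×37.8×(791−630) = 5490 J.

5490 J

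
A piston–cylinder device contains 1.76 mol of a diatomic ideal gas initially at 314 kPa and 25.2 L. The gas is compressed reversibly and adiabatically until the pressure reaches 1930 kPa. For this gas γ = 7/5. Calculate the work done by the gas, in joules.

-13500 J

T₁ = P₁V₁/(nR) = 314×25.2/(1.76×8.314) = 541 K.
Adiabatic: T₂/T₁ = (P₂/P₁)^((γ−1)/γ) ⇒ T₂ = 541×(6.15)^0.286 = 909 K; V₂ = 6.89 L.
ΔU = nCvΔT = 1.76×20.8×(909−541) = 13500 J.
Q = 0 for an adiabatic process, so W = −ΔU = -13500 J.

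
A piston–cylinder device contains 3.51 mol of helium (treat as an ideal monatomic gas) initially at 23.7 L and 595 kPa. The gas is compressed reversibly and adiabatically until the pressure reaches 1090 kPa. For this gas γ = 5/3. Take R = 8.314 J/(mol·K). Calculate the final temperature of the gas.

616 K

T₁ = P₁V₁/(nR) = 595×23.7/(3.51×8.314) = 483 K.
Adiabatic: T₂/T₁ = (P₂/P₁)^((γ−1)/γ) ⇒ T₂ = 483×(1.83)^0.400 = 616 K; V₂ = 16.5 L.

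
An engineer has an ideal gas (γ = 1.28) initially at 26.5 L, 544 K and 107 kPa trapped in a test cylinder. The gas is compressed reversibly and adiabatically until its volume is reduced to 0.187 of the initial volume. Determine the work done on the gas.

6070 J

n = P₁V₁/(RT₁) = 107×26.5/(8.314×544) = 0.627 mol.
Adiabatic: TV^(γ−1) = const ⇒ T₂ = 544×(5.35)^0.280 = 870 K; PV^γ = const ⇒ P₂ = 915 kPa.
ΔU = nCvΔT = 0.627×29.7×(870−544) = 6070 J.
Q = 0 for an adiabatic process, so W = −ΔU = -6070 J.
Work done on the gas = −W_by = 6070 J.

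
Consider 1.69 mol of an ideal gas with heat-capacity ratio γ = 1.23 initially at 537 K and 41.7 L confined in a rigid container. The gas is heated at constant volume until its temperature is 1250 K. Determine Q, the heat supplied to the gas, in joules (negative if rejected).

P₁ = nRT₁/V₁ = 1.69×8.314×537/41.7 = 181 kPa.
Isochoric: V stays 41.7 L; P/T = const ⇒ T₂ = 1250 K, P₂ = 421 kPa.
W = 0 (no volume change).
ΔU = nCvΔT = 1.69×36.1×(1250−537) = 43600 J.
Q = ΔU = 43600 J.

43600 J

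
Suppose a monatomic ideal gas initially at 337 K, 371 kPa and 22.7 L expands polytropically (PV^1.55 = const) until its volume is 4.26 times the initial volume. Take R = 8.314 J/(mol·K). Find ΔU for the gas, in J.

-6940 J

n = P₁V₁/(RT₁) = 371×22.7/(8.314×337) = 3.01 mol.
Polytropic n=1.55: T₂ = T₁(V₁/V₂)^(n−1) = 337×(0.235)^0.55 = 152 K; P₂ = P₁(V₁/V₂)^n = 39.2 kPa.
For an ideal gas ΔU = nCvΔT with Cv = (3/2)R = 12.5 J/(mol·K).
ΔU = 3.01×12.5×(152−337) = -6940 J.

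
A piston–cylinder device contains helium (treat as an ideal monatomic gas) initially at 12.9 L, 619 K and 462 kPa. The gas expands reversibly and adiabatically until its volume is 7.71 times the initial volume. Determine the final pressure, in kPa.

15.4 kPa

Adiabatic: TV^(γ−1) = const ⇒ T₂ = 619×(0.130)^0.667 = 159 K; PV^γ = const ⇒ P₂ = 15.4 kPa.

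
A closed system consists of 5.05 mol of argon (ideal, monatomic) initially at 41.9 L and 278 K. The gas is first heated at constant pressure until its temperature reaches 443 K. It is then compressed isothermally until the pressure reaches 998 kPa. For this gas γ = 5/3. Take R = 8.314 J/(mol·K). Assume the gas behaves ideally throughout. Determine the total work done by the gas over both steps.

P₁ = nRT₁/V₁ = 5.05×8.314×278/41.9 = 279 kPa.
Step 1 — Isobaric: P stays 279 kPa; V/T = const ⇒ T₂ = 443 K, V₂ = 66.8 L.
W = PΔV = 279×(66.8−41.9) kPa·L = 6930 J.
ΔU = nCvΔT = 5.05×12.5×(443−278) = 10400 J.
Q = ΔU + W = nCpΔT = 17300 J.
State after step 1: P = 279 kPa, V = 66.8 L, T = 443 K.
Step 2 — Isothermal: T stays 443 K; PV = const ⇒ V₂ = 18.6 L, P₂ = 998 kPa.
ΔU = 0 (ideal gas, T constant).
W = nRT ln(V₂/V₁) = 5.05×8.314×443×ln(0.279) = -23700 J.
Q = ΔU + W = -23700 J.
Net over both steps: W = -16800 J, Q = -6420 J, ΔU = 10400 J.

-16800 J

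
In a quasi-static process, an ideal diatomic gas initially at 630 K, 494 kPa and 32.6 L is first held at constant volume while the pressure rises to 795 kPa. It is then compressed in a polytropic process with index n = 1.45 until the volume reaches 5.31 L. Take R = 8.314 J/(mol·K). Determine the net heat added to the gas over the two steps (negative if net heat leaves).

n = P₁V₁/(RT₁) = 494×32.6/(8.314×630) = 3.07 mol.
Step 1 — Isochoric: V stays 32.6 L; P/T = const ⇒ T₂ = 1010 K, P₂ = 795 kPa.
W = 0 (no volume change).
ΔU = nCvΔT = 3.07×20.8×(1010−630) = 24500 J.
Q = ΔU = 24500 J.
State after step 1: P = 795 kPa, V = 32.6 L, T = 1010 K.
Step 2 — Polytropic n=1.45: T₂ = T₁(V₁/V₂)^(n−1) = 1010×(6.14)^0.45 = 2290 K; P₂ = P₁(V₁/V₂)^n = 11000 kPa.
W = (P₁V₁−P₂V₂)/(n−1) = (795×32.6−11000×5.31)/0.45 = -72700 J.
ΔU = nCvΔT = 3.07×20.8×(2290−1010) = 81800 J.
Q = ΔU + W = 9090 J.
Net over both steps: W = -72700 J, Q = 33600 J, ΔU = 106000 J.

33600 J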